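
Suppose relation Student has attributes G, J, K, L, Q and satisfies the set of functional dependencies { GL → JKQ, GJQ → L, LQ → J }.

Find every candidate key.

{G, L}, {G, J, Q}

Attribute G never appears on the right-hand side of any dependency, so G must belong to every candidate key.
{G}⁺ = {G}, which is not all of the schema, so we must add further attributes.
{G, L}⁺: GL→JKQ adds J, K, Q → {G, J, K, L, Q}.
{G, J, Q}⁺: GJQ→L adds L; GL→JKQ adds K → {G, J, K, L, Q}.
Any other superkey contains one of these as a subset, so there are no further candidate keys.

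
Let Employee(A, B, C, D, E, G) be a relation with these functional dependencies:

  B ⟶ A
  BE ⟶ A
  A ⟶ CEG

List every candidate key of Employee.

{B, D}⁺: B→A adds A; A→CEG adds C, E, G → {A, B, C, D, E, G}. Minimal: {D}⁺ = {D}; {B}⁺ = {A, B, C, E, G} — none reach the full schema.
No other minimal superkey exists.

(B, D)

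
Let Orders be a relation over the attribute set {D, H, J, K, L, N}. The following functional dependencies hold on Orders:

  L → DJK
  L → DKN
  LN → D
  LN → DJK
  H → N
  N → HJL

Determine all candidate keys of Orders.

{H}⁺: H→N adds N; N→HJL adds J, L; L→DJK adds D, K → {D, H, J, K, L, N}.
{L}⁺: L→DJK adds D, J, K; L→DKN adds N; N→HJL adds H → {D, H, J, K, L, N}.
{N}⁺: N→HJL adds H, J, L; L→DJK adds D, K → {D, H, J, K, L, N}.

H; L; N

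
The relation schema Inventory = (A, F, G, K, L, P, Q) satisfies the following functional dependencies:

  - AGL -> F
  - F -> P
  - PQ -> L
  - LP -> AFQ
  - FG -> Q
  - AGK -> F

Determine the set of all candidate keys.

Attributes G, K never appear on any right-hand side, so every candidate key must contain {G, K}.
{G, K}⁺ = {G, K}, which is not all of the schema, so we must add further attributes.
{A, G, K}⁺: AGK→F adds F; F→P adds P; FG→Q adds Q; PQ→L adds L → {A, F, G, K, L, P, Q}. Minimal: {G, K}⁺ = {G, K}; {A, K}⁺ = {A, K}; {A, G}⁺ = {A, G} — none reach the full schema.
{F, G, K}⁺: F→P adds P; FG→Q adds Q; PQ→L adds L; LP→AFQ adds A → {A, F, G, K, L, P, Q}. Minimal: {G, K}⁺ = {G, K}; {F, K}⁺ = {F, K, P}; {F, G}⁺ = {A, F, G, L, P, Q} — none reach the full schema.
{G, K, L, P}⁺: LP→AFQ adds A, F, Q → {A, F, G, K, L, P, Q}. Minimal: {K, L, P}⁺ = {A, F, K, L, P, Q}; {G, L, P}⁺ = {A, F, G, L, P, Q}; {G, K, P}⁺ = {G, K, P}; … — none reach the full schema.
{G, K, P, Q}⁺: PQ→L adds L; LP→AFQ adds A, F → {A, F, G, K, L, P, Q}. Minimal: {K, P, Q}⁺ = {A, F, K, L, P, Q}; {G, P, Q}⁺ = {A, F, G, L, P, Q}; {G, K, Q}⁺ = {G, K, Q}; … — none reach the full schema.
Any other superkey contains one of these as a subset, so there are no further candidate keys.

{A, G, K}, {F, G, K}, {G, K, L, P}, {G, K, P, Q}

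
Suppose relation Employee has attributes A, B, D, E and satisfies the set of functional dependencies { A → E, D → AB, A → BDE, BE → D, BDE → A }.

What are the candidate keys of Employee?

{A}⁺: A→E adds E; A→BDE adds B, D → {A, B, D, E}.
{D}⁺: D→AB adds A, B; A→BDE adds E → {A, B, D, E}.
{B, E}⁺: BE→D adds D; BDE→A adds A → {A, B, D, E}. Minimal: {E}⁺ = {E}; {B}⁺ = {B} — none reach the full schema.

{A}, {D}, {B, E}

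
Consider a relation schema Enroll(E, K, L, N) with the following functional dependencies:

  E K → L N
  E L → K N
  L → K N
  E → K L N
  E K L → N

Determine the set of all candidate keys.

{E}⁺: E→KLN adds K, L, N → {E, K, L, N}.

{E}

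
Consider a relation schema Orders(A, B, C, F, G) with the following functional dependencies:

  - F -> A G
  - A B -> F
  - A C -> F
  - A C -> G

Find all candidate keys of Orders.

{A, B, C}, {B, C, F}

Attributes B, C never appear on any right-hand side, so every candidate key must contain {B, C}.
{B, C}⁺ = {B, C}, which is not all of the schema, so we must add further attributes.
{A, B, C}⁺: AB→F adds F; AC→G adds G → {A, B, C, F, G}. Minimal: {B, C}⁺ = {B, C}; {A, C}⁺ = {A, C, F, G}; {A, B}⁺ = {A, B, F, G} — none reach the full schema.
{B, C, F}⁺: F→AG adds A, G → {A, B, C, F, G}. Minimal: {C, F}⁺ = {A, C, F, G}; {B, F}⁺ = {A, B, F, G}; {B, C}⁺ = {B, C} — none reach the full schema.
Any other superkey contains one of these as a subset, so there are no further candidate keys.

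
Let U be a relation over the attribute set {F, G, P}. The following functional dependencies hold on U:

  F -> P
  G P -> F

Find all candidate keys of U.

{F, G}; {G, P}

Attribute G never appears on the right-hand side of any dependency, so G must belong to every candidate key.
{G}⁺ = {G}, which is not all of the schema, so we must add further attributes.
{F, G}⁺: F→P adds P → {F, G, P}. Minimal: {G}⁺ = {G}; {F}⁺ = {F, P} — none reach the full schema.
{G, P}⁺: GP→F adds F → {F, G, P}. Minimal: {P}⁺ = {P}; {G}⁺ = {G} — none reach the full schema.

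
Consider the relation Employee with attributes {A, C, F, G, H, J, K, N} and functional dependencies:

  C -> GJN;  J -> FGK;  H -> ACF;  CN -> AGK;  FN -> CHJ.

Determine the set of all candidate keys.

{C}⁺: C→GJN adds G, J, N; J→FGK adds F, K; CN→AGK adds A; FN→CHJ adds H → {A, C, F, G, H, J, K, N}.
{H}⁺: H→ACF adds A, C, F; C→GJN adds G, J, N; J→FGK adds K → {A, C, F, G, H, J, K, N}.
{F, N}⁺: FN→CHJ adds C, H, J; C→GJN adds G; J→FGK adds K; H→ACF adds A → {A, C, F, G, H, J, K, N}. Minimal: {N}⁺ = {N}; {F}⁺ = {F} — none reach the full schema.
{J, N}⁺: J→FGK adds F, G, K; FN→CHJ adds C, H; H→ACF adds A → {A, C, F, G, H, J, K, N}. Minimal: {N}⁺ = {N}; {J}⁺ = {F, G, J, K} — none reach the full schema.

C, H, FN, JN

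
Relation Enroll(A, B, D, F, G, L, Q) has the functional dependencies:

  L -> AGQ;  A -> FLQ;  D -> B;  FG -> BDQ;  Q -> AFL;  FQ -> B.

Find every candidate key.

{A}⁺: A→FLQ adds F, L, Q; FQ→B adds B; L→AGQ adds G; FG→BDQ adds D → {A, B, D, F, G, L, Q}.
{L}⁺: L→AGQ adds A, G, Q; A→FLQ adds F; FG→BDQ adds B, D → {A, B, D, F, G, L, Q}.
{Q}⁺: Q→AFL adds A, F, L; FQ→B adds B; L→AGQ adds G; FG→BDQ adds D → {A, B, D, F, G, L, Q}.
{F, G}⁺: FG→BDQ adds B, D, Q; Q→AFL adds A, L → {A, B, D, F, G, L, Q}. Minimal: {G}⁺ = {G}; {F}⁺ = {F} — none reach the full schema.
Any other superkey contains one of these as a subset, so there are no further candidate keys.

{A}, {L}, {Q}, {F, G}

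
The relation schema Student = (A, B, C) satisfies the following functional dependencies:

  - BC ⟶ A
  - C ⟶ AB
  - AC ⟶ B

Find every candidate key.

{C}⁺: C→AB adds A, B → {A, B, C}.
No other minimal superkey exists.

{C}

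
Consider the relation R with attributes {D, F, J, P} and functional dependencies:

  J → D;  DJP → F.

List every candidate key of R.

Attributes J, P never appear on any right-hand side, so every candidate key must contain {J, P}.
{J, P}⁺ = {D, F, J, P}, which is all of the schema, so {J, P} is the only candidate key.

(J, P)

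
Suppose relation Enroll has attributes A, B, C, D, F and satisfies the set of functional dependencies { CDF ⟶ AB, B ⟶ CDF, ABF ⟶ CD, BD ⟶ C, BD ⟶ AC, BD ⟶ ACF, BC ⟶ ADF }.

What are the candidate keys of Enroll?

B, CDF

{B}⁺: B→CDF adds C, D, F; BD→AC adds A → {A, B, C, D, F}.
{C, D, F}⁺: CDF→AB adds A, B → {A, B, C, D, F}. Minimal: {D, F}⁺ = {D, F}; {C, F}⁺ = {C, F}; {C, D}⁺ = {C, D} — none reach the full schema.
Any other superkey contains one of these as a subset, so there are no further candidate keys.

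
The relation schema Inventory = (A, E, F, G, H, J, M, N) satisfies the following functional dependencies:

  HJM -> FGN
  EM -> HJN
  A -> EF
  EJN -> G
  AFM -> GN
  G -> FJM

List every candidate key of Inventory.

{A, G}, {A, M}, {A, J, N}

Attribute A never appears on the right-hand side of any dependency, so A must belong to every candidate key.
{A}⁺ = {A, E, F}, which is not all of the schema, so we must add further attributes.
{A, G}⁺: A→EF adds E, F; G→FJM adds J, M; EM→HJN adds H, N → {A, E, F, G, H, J, M, N}. Minimal: {G}⁺ = {F, G, J, M}; {A}⁺ = {A, E, F} — none reach the full schema.
{A, M}⁺: A→EF adds E, F; AFM→GN adds G, N; G→FJM adds J; EM→HJN adds H → {A, E, F, G, H, J, M, N}. Minimal: {M}⁺ = {M}; {A}⁺ = {A, E, F} — none reach the full schema.
{A, J, N}⁺: A→EF adds E, F; EJN→G adds G; G→FJM adds M; EM→HJN adds H → {A, E, F, G, H, J, M, N}. Minimal: {J, N}⁺ = {J, N}; {A, N}⁺ = {A, E, F, N}; {A, J}⁺ = {A, E, F, J} — none reach the full schema.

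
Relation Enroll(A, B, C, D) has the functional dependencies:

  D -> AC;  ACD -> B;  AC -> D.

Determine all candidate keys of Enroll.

(D), (A, C)

{D}⁺: D→AC adds A, C; ACD→B adds B → {A, B, C, D}.
{A, C}⁺: AC→D adds D; ACD→B adds B → {A, B, C, D}. Minimal: {C}⁺ = {C}; {A}⁺ = {A} — none reach the full schema.
Any other superkey contains one of these as a subset, so there are no further candidate keys.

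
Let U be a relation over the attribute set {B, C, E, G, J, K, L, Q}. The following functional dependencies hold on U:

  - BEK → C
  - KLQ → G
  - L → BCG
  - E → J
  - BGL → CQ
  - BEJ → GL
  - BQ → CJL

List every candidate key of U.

Attributes E, K never appear on any right-hand side, so every candidate key must contain {E, K}.
{E, K}⁺ = {E, J, K}, which is not all of the schema, so we must add further attributes.
{B, E, K}⁺: BEK→C adds C; E→J adds J; BEJ→GL adds G, L; BGL→CQ adds Q → {B, C, E, G, J, K, L, Q}. Minimal: {E, K}⁺ = {E, J, K}; {B, K}⁺ = {B, K}; {B, E}⁺ = {B, C, E, G, J, L, Q} — none reach the full schema.
{E, K, L}⁺: L→BCG adds B, C, G; E→J adds J; BGL→CQ adds Q → {B, C, E, G, J, K, L, Q}. Minimal: {K, L}⁺ = {B, C, G, J, K, L, Q}; {E, L}⁺ = {B, C, E, G, J, L, Q}; {E, K}⁺ = {E, J, K} — none reach the full schema.

(B, E, K); (E, K, L)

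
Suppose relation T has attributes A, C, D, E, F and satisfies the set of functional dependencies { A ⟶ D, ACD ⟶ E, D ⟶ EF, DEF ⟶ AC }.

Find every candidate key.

(A), (D)

{A}⁺: A→D adds D; D→EF adds E, F; DEF→AC adds C → {A, C, D, E, F}.
{D}⁺: D→EF adds E, F; DEF→AC adds A, C → {A, C, D, E, F}.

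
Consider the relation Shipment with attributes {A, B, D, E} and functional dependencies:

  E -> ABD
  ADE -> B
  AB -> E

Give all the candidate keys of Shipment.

{E}, {A, B}

{E}⁺: E→ABD adds A, B, D → {A, B, D, E}.
{A, B}⁺: AB→E adds E; E→ABD adds D → {A, B, D, E}. Minimal: {B}⁺ = {B}; {A}⁺ = {A} — none reach the full schema.
Any other superkey contains one of these as a subset, so there are no further candidate keys.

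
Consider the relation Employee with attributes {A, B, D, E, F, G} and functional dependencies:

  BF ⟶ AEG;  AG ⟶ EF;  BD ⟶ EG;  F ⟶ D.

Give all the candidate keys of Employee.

{B, F}⁺: BF→AEG adds A, E, G; F→D adds D → {A, B, D, E, F, G}. Minimal: {F}⁺ = {D, F}; {B}⁺ = {B} — none reach the full schema.
{A, B, D}⁺: BD→EG adds E, G; AG→EF adds F → {A, B, D, E, F, G}. Minimal: {B, D}⁺ = {B, D, E, G}; {A, D}⁺ = {A, D}; {A, B}⁺ = {A, B} — none reach the full schema.
{A, B, G}⁺: AG→EF adds E, F; F→D adds D → {A, B, D, E, F, G}. Minimal: {B, G}⁺ = {B, G}; {A, G}⁺ = {A, D, E, F, G}; {A, B}⁺ = {A, B} — none reach the full schema.

{B, F}, {A, B, D}, {A, B, G}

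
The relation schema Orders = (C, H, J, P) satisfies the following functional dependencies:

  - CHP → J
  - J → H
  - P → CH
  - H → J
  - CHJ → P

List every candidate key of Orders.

{P}⁺: P→CH adds C, H; H→J adds J → {C, H, J, P}.
{C, H}⁺: H→J adds J; CHJ→P adds P → {C, H, J, P}.
{C, J}⁺: J→H adds H; CHJ→P adds P → {C, H, J, P}.
Any other superkey contains one of these as a subset, so there are no further candidate keys.

{P}, {C, H}, {C, J}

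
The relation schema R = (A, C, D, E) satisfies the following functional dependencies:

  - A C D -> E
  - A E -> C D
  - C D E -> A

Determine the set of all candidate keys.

{A, E}⁺: AE→CD adds C, D → {A, C, D, E}. Minimal: {E}⁺ = {E}; {A}⁺ = {A} — none reach the full schema.
{A, C, D}⁺: ACD→E adds E → {A, C, D, E}. Minimal: {C, D}⁺ = {C, D}; {A, D}⁺ = {A, D}; {A, C}⁺ = {A, C} — none reach the full schema.
{C, D, E}⁺: CDE→A adds A → {A, C, D, E}. Minimal: {D, E}⁺ = {D, E}; {C, E}⁺ = {C, E}; {C, D}⁺ = {C, D} — none reach the full schema.

{A, E}; {A, C, D}; {C, D, E}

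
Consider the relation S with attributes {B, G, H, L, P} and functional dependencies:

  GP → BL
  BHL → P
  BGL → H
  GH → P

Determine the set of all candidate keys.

Attribute G never appears on the right-hand side of any dependency, so G must belong to every candidate key.
{G}⁺ = {G}, which is not all of the schema, so we must add further attributes.
{G, H}⁺: GH→P adds P; GP→BL adds B, L → {B, G, H, L, P}.
{G, P}⁺: GP→BL adds B, L; BGL→H adds H → {B, G, H, L, P}.
{B, G, L}⁺: BGL→H adds H; GH→P adds P → {B, G, H, L, P}.
Any other superkey contains one of these as a subset, so there are no further candidate keys.

{G, H}, {G, P}, {B, G, L}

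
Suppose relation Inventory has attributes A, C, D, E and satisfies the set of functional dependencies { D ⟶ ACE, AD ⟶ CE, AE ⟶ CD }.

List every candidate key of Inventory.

{D}⁺: D→ACE adds A, C, E → {A, C, D, E}.
{A, E}⁺: AE→CD adds C, D → {A, C, D, E}.
Any other superkey contains one of these as a subset, so there are no further candidate keys.

D; AE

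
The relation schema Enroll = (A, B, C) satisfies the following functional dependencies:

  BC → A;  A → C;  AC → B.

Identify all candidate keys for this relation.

{A}⁺: A→C adds C; AC→B adds B → {A, B, C}.
{B, C}⁺: BC→A adds A → {A, B, C}.
Any other superkey contains one of these as a subset, so there are no further candidate keys.

{A}, {B, C}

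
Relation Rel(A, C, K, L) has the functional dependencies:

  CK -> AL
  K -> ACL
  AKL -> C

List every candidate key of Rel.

Attribute K never appears on the right-hand side of any dependency, so K must belong to every candidate key.
{K}⁺ = {A, C, K, L}, which is all of the schema, so {K} is the only candidate key.

{K}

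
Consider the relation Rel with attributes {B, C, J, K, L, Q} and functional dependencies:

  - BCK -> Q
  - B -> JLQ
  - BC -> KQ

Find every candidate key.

(B, C)

{B, C}⁺: B→JLQ adds J, L, Q; BC→KQ adds K → {B, C, J, K, L, Q}. Minimal: {C}⁺ = {C}; {B}⁺ = {B, J, L, Q} — none reach the full schema.
No other minimal superkey exists.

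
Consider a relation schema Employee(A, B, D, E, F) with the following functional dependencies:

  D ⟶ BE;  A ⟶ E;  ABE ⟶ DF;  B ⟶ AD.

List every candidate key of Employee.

B; D

{B}⁺: B→AD adds A, D; D→BE adds E; ABE→DF adds F → {A, B, D, E, F}.
{D}⁺: D→BE adds B, E; B→AD adds A; ABE→DF adds F → {A, B, D, E, F}.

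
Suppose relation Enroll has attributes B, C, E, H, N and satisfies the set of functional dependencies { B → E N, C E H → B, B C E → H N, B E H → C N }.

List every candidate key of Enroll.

{B, C}⁺: B→EN adds E, N; BCE→HN adds H → {B, C, E, H, N}. Minimal: {C}⁺ = {C}; {B}⁺ = {B, E, N} — none reach the full schema.
{B, H}⁺: B→EN adds E, N; BEH→CN adds C → {B, C, E, H, N}. Minimal: {H}⁺ = {H}; {B}⁺ = {B, E, N} — none reach the full schema.
{C, E, H}⁺: CEH→B adds B; BCE→HN adds N → {B, C, E, H, N}. Minimal: {E, H}⁺ = {E, H}; {C, H}⁺ = {C, H}; {C, E}⁺ = {C, E} — none reach the full schema.

(B, C); (B, H); (C, E, H)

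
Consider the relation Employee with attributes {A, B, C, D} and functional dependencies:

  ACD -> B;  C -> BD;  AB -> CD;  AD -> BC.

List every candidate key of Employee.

AB, AC, AD

Attribute A never appears on the right-hand side of any dependency, so A must belong to every candidate key.
{A}⁺ = {A}, which is not all of the schema, so we must add further attributes.
{A, B}⁺: AB→CD adds C, D → {A, B, C, D}. Minimal: {B}⁺ = {B}; {A}⁺ = {A} — none reach the full schema.
{A, C}⁺: C→BD adds B, D → {A, B, C, D}. Minimal: {C}⁺ = {B, C, D}; {A}⁺ = {A} — none reach the full schema.
{A, D}⁺: AD→BC adds B, C → {A, B, C, D}. Minimal: {D}⁺ = {D}; {A}⁺ = {A} — none reach the full schema.
Any other superkey contains one of these as a subset, so there are no further candidate keys.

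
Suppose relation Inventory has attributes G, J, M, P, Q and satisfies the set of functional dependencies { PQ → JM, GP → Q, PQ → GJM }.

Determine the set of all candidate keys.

{G, P}; {P, Q}

Attribute P never appears on the right-hand side of any dependency, so P must belong to every candidate key.
{P}⁺ = {P}, which is not all of the schema, so we must add further attributes.
{G, P}⁺: GP→Q adds Q; PQ→GJM adds J, M → {G, J, M, P, Q}. Minimal: {P}⁺ = {P}; {G}⁺ = {G} — none reach the full schema.
{P, Q}⁺: PQ→JM adds J, M; PQ→GJM adds G → {G, J, M, P, Q}. Minimal: {Q}⁺ = {Q}; {P}⁺ = {P} — none reach the full schema.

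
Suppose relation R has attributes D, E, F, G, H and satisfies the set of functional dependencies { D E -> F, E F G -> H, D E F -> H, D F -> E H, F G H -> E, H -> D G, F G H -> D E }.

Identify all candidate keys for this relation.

(D, E), (D, F), (E, H), (F, H), (E, F, G)

{D, E}⁺: DE→F adds F; DEF→H adds H; H→DG adds G → {D, E, F, G, H}. Minimal: {E}⁺ = {E}; {D}⁺ = {D} — none reach the full schema.
{D, F}⁺: DF→EH adds E, H; H→DG adds G → {D, E, F, G, H}. Minimal: {F}⁺ = {F}; {D}⁺ = {D} — none reach the full schema.
{E, H}⁺: H→DG adds D, G; DE→F adds F → {D, E, F, G, H}. Minimal: {H}⁺ = {D, G, H}; {E}⁺ = {E} — none reach the full schema.
{F, H}⁺: H→DG adds D, G; FGH→DE adds E → {D, E, F, G, H}. Minimal: {H}⁺ = {D, G, H}; {F}⁺ = {F} — none reach the full schema.
{E, F, G}⁺: EFG→H adds H; H→DG adds D → {D, E, F, G, H}. Minimal: {F, G}⁺ = {F, G}; {E, G}⁺ = {E, G}; {E, F}⁺ = {E, F} — none reach the full schema.
Any other superkey contains one of these as a subset, so there are no further candidate keys.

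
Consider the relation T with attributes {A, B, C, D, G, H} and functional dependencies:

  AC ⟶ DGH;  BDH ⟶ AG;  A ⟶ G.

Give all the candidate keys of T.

Attributes B, C never appear on any right-hand side, so every candidate key must contain {B, C}.
{B, C}⁺ = {B, C}, which is not all of the schema, so we must add further attributes.
{A, B, C}⁺: AC→DGH adds D, G, H → {A, B, C, D, G, H}. Minimal: {B, C}⁺ = {B, C}; {A, C}⁺ = {A, C, D, G, H}; {A, B}⁺ = {A, B, G} — none reach the full schema.
{B, C, D, H}⁺: BDH→AG adds A, G → {A, B, C, D, G, H}. Minimal: {C, D, H}⁺ = {C, D, H}; {B, D, H}⁺ = {A, B, D, G, H}; {B, C, H}⁺ = {B, C, H}; … — none reach the full schema.
Any other superkey contains one of these as a subset, so there are no further candidate keys.

(A, B, C); (B, C, D, H)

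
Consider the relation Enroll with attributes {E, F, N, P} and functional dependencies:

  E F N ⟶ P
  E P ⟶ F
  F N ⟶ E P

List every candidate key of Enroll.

Attribute N never appears on the right-hand side of any dependency, so N must belong to every candidate key.
{N}⁺ = {N}, which is not all of the schema, so we must add further attributes.
{F, N}⁺: FN→EP adds E, P → {E, F, N, P}. Minimal: {N}⁺ = {N}; {F}⁺ = {F} — none reach the full schema.
{E, N, P}⁺: EP→F adds F → {E, F, N, P}. Minimal: {N, P}⁺ = {N, P}; {E, P}⁺ = {E, F, P}; {E, N}⁺ = {E, N} — none reach the full schema.
Any other superkey contains one of these as a subset, so there are no further candidate keys.

FN; ENP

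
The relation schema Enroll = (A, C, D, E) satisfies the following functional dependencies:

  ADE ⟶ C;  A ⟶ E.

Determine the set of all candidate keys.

Attributes A, D never appear on any right-hand side, so every candidate key must contain {A, D}.
{A, D}⁺ = {A, C, D, E}, which is all of the schema, so {A, D} is the only candidate key.

(A, D)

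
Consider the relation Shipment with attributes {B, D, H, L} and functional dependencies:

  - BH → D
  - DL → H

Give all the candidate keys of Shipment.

{B, D, L}, {B, H, L}

{B, D, L}⁺: DL→H adds H → {B, D, H, L}.
{B, H, L}⁺: BH→D adds D → {B, D, H, L}.
Any other superkey contains one of these as a subset, so there are no further candidate keys.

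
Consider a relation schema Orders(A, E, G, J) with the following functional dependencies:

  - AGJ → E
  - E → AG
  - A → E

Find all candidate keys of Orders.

{A, J}, {E, J}

Attribute J never appears on the right-hand side of any dependency, so J must belong to every candidate key.
{J}⁺ = {J}, which is not all of the schema, so we must add further attributes.
{A, J}⁺: A→E adds E; E→AG adds G → {A, E, G, J}.
{E, J}⁺: E→AG adds A, G → {A, E, G, J}.
Any other superkey contains one of these as a subset, so there are no further candidate keys.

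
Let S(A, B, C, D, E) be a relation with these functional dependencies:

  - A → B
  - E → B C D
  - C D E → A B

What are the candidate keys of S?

Attribute E never appears on the right-hand side of any dependency, so E must belong to every candidate key.
{E}⁺ = {A, B, C, D, E}, which is all of the schema, so {E} is the only candidate key.

{E}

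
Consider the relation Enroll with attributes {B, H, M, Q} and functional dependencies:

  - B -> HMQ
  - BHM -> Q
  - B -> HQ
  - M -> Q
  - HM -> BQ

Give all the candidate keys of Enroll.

B; HM

{B}⁺: B→HMQ adds H, M, Q → {B, H, M, Q}.
{H, M}⁺: M→Q adds Q; HM→BQ adds B → {B, H, M, Q}.
Any other superkey contains one of these as a subset, so there are no further candidate keys.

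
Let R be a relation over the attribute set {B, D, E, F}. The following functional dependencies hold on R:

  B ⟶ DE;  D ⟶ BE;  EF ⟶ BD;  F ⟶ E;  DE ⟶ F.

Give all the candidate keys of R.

{B}, {D}, {F}

{B}⁺: B→DE adds D, E; DE→F adds F → {B, D, E, F}.
{D}⁺: D→BE adds B, E; DE→F adds F → {B, D, E, F}.
{F}⁺: F→E adds E; EF→BD adds B, D → {B, D, E, F}.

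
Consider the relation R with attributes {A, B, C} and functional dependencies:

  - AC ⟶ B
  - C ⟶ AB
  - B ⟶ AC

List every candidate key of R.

{B}, {C}

{B}⁺: B→AC adds A, C → {A, B, C}.
{C}⁺: C→AB adds A, B → {A, B, C}.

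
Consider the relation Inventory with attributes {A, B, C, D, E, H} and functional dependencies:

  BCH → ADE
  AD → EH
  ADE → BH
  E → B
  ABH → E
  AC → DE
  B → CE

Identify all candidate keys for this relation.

{A, B}⁺: B→CE adds C, E; AC→DE adds D; AD→EH adds H → {A, B, C, D, E, H}. Minimal: {B}⁺ = {B, C, E}; {A}⁺ = {A} — none reach the full schema.
{A, C}⁺: AC→DE adds D, E; AD→EH adds H; ADE→BH adds B → {A, B, C, D, E, H}. Minimal: {C}⁺ = {C}; {A}⁺ = {A} — none reach the full schema.
{A, D}⁺: AD→EH adds E, H; ADE→BH adds B; B→CE adds C → {A, B, C, D, E, H}. Minimal: {D}⁺ = {D}; {A}⁺ = {A} — none reach the full schema.
{A, E}⁺: E→B adds B; B→CE adds C; AC→DE adds D; AD→EH adds H → {A, B, C, D, E, H}. Minimal: {E}⁺ = {B, C, E}; {A}⁺ = {A} — none reach the full schema.
{B, H}⁺: B→CE adds C, E; BCH→ADE adds A, D → {A, B, C, D, E, H}. Minimal: {H}⁺ = {H}; {B}⁺ = {B, C, E} — none reach the full schema.
{E, H}⁺: E→B adds B; B→CE adds C; BCH→ADE adds A, D → {A, B, C, D, E, H}. Minimal: {H}⁺ = {H}; {E}⁺ = {B, C, E} — none reach the full schema.
Any other superkey contains one of these as a subset, so there are no further candidate keys.

(A, B), (A, C), (A, D), (A, E), (B, H), (E, H)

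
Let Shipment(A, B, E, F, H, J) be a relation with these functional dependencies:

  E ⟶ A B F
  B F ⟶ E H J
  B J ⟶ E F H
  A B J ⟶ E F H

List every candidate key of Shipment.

E; BF; BJ

{E}⁺: E→ABF adds A, B, F; BF→EHJ adds H, J → {A, B, E, F, H, J}.
{B, F}⁺: BF→EHJ adds E, H, J; E→ABF adds A → {A, B, E, F, H, J}. Minimal: {F}⁺ = {F}; {B}⁺ = {B} — none reach the full schema.
{B, J}⁺: BJ→EFH adds E, F, H; E→ABF adds A → {A, B, E, F, H, J}. Minimal: {J}⁺ = {J}; {B}⁺ = {B} — none reach the full schema.
Any other superkey contains one of these as a subset, so there are no further candidate keys.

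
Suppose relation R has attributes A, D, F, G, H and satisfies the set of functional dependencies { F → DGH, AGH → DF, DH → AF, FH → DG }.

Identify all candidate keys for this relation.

{F}⁺: F→DGH adds D, G, H; DH→AF adds A → {A, D, F, G, H}.
{D, H}⁺: DH→AF adds A, F; FH→DG adds G → {A, D, F, G, H}. Minimal: {H}⁺ = {H}; {D}⁺ = {D} — none reach the full schema.
{A, G, H}⁺: AGH→DF adds D, F → {A, D, F, G, H}. Minimal: {G, H}⁺ = {G, H}; {A, H}⁺ = {A, H}; {A, G}⁺ = {A, G} — none reach the full schema.
Any other superkey contains one of these as a subset, so there are no further candidate keys.

{F}, {D, H}, {A, G, H}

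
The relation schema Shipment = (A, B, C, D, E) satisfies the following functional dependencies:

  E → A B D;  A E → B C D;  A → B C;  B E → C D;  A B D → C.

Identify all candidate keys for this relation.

{E}

{E}⁺: E→ABD adds A, B, D; AE→BCD adds C → {A, B, C, D, E}.
No other minimal superkey exists.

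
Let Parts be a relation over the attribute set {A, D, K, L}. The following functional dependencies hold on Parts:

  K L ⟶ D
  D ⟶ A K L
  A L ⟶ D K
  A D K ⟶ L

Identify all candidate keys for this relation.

{D}⁺: D→AKL adds A, K, L → {A, D, K, L}.
{A, L}⁺: AL→DK adds D, K → {A, D, K, L}. Minimal: {L}⁺ = {L}; {A}⁺ = {A} — none reach the full schema.
{K, L}⁺: KL→D adds D; D→AKL adds A → {A, D, K, L}. Minimal: {L}⁺ = {L}; {K}⁺ = {K} — none reach the full schema.

{D}, {A, L}, {K, L}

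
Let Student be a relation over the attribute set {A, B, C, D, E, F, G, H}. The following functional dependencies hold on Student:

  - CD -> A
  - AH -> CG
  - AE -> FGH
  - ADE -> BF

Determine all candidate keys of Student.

Attributes D, E never appear on any right-hand side, so every candidate key must contain {D, E}.
{D, E}⁺ = {D, E}, which is not all of the schema, so we must add further attributes.
{A, D, E}⁺: AE→FGH adds F, G, H; ADE→BF adds B; AH→CG adds C → {A, B, C, D, E, F, G, H}. Minimal: {D, E}⁺ = {D, E}; {A, E}⁺ = {A, C, E, F, G, H}; {A, D}⁺ = {A, D} — none reach the full schema.
{C, D, E}⁺: CD→A adds A; AE→FGH adds F, G, H; ADE→BF adds B → {A, B, C, D, E, F, G, H}. Minimal: {D, E}⁺ = {D, E}; {C, E}⁺ = {C, E}; {C, D}⁺ = {A, C, D} — none reach the full schema.
Any other superkey contains one of these as a subset, so there are no further candidate keys.

(A, D, E), (C, D, E)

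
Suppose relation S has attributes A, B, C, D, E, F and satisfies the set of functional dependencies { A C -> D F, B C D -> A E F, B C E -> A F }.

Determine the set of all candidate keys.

Attributes B, C never appear on any right-hand side, so every candidate key must contain {B, C}.
{B, C}⁺ = {B, C}, which is not all of the schema, so we must add further attributes.
{A, B, C}⁺: AC→DF adds D, F; BCD→AEF adds E → {A, B, C, D, E, F}. Minimal: {B, C}⁺ = {B, C}; {A, C}⁺ = {A, C, D, F}; {A, B}⁺ = {A, B} — none reach the full schema.
{B, C, D}⁺: BCD→AEF adds A, E, F → {A, B, C, D, E, F}. Minimal: {C, D}⁺ = {C, D}; {B, D}⁺ = {B, D}; {B, C}⁺ = {B, C} — none reach the full schema.
{B, C, E}⁺: BCE→AF adds A, F; AC→DF adds D → {A, B, C, D, E, F}. Minimal: {C, E}⁺ = {C, E}; {B, E}⁺ = {B, E}; {B, C}⁺ = {B, C} — none reach the full schema.
Any other superkey contains one of these as a subset, so there are no further candidate keys.

{A, B, C}, {B, C, D}, {B, C, E}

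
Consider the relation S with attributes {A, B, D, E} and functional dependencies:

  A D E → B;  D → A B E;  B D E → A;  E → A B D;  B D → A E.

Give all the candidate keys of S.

{D}⁺: D→ABE adds A, B, E → {A, B, D, E}.
{E}⁺: E→ABD adds A, B, D → {A, B, D, E}.

{D}, {E}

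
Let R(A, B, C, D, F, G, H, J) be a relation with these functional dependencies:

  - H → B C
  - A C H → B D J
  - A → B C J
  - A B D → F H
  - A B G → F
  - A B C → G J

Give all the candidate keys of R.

(A, D), (A, H)

Attribute A never appears on the right-hand side of any dependency, so A must belong to every candidate key.
{A}⁺ = {A, B, C, F, G, J}, which is not all of the schema, so we must add further attributes.
{A, D}⁺: A→BCJ adds B, C, J; ABD→FH adds F, H; ABC→GJ adds G → {A, B, C, D, F, G, H, J}. Minimal: {D}⁺ = {D}; {A}⁺ = {A, B, C, F, G, J} — none reach the full schema.
{A, H}⁺: H→BC adds B, C; ACH→BDJ adds D, J; ABD→FH adds F; ABC→GJ adds G → {A, B, C, D, F, G, H, J}. Minimal: {H}⁺ = {B, C, H}; {A}⁺ = {A, B, C, F, G, J} — none reach the full schema.
Any other superkey contains one of these as a subset, so there are no further candidate keys.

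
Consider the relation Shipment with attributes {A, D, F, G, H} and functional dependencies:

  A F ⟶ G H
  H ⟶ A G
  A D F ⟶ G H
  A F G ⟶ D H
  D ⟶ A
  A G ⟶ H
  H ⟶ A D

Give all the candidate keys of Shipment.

Attribute F never appears on the right-hand side of any dependency, so F must belong to every candidate key.
{F}⁺ = {F}, which is not all of the schema, so we must add further attributes.
{A, F}⁺: AF→GH adds G, H; AFG→DH adds D → {A, D, F, G, H}. Minimal: {F}⁺ = {F}; {A}⁺ = {A} — none reach the full schema.
{D, F}⁺: D→A adds A; AF→GH adds G, H → {A, D, F, G, H}. Minimal: {F}⁺ = {F}; {D}⁺ = {A, D} — none reach the full schema.
{F, H}⁺: H→AG adds A, G; AFG→DH adds D → {A, D, F, G, H}. Minimal: {H}⁺ = {A, D, G, H}; {F}⁺ = {F} — none reach the full schema.

AF, DF, FH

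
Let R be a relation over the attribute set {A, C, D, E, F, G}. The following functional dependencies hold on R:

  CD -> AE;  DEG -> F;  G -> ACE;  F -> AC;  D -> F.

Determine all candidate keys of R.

Attributes D, G never appear on any right-hand side, so every candidate key must contain {D, G}.
{D, G}⁺ = {A, C, D, E, F, G}, which is all of the schema, so {D, G} is the only candidate key.

(D, G)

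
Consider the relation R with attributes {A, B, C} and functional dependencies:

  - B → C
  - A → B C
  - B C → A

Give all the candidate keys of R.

{A}⁺: A→BC adds B, C → {A, B, C}.
{B}⁺: B→C adds C; BC→A adds A → {A, B, C}.

{A}; {B}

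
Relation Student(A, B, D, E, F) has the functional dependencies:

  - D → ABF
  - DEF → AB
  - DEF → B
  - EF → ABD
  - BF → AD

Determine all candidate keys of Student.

{D, E}, {E, F}

{D, E}⁺: D→ABF adds A, B, F → {A, B, D, E, F}.
{E, F}⁺: EF→ABD adds A, B, D → {A, B, D, E, F}.
Any other superkey contains one of these as a subset, so there are no further candidate keys.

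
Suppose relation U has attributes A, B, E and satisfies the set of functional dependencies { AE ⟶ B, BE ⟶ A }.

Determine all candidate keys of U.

Attribute E never appears on the right-hand side of any dependency, so E must belong to every candidate key.
{E}⁺ = {E}, which is not all of the schema, so we must add further attributes.
{A, E}⁺: AE→B adds B → {A, B, E}.
{B, E}⁺: BE→A adds A → {A, B, E}.

{A, E}, {B, E}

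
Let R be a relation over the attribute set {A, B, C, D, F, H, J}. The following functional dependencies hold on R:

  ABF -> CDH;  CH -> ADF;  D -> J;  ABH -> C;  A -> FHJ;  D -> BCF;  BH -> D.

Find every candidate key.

{A, B}, {A, C}, {A, D}, {B, H}, {C, H}, {D, H}

{A, B}⁺: A→FHJ adds F, H, J; BH→D adds D; ABF→CDH adds C → {A, B, C, D, F, H, J}. Minimal: {B}⁺ = {B}; {A}⁺ = {A, F, H, J} — none reach the full schema.
{A, C}⁺: A→FHJ adds F, H, J; CH→ADF adds D; D→BCF adds B → {A, B, C, D, F, H, J}. Minimal: {C}⁺ = {C}; {A}⁺ = {A, F, H, J} — none reach the full schema.
{A, D}⁺: D→J adds J; A→FHJ adds F, H; D→BCF adds B, C → {A, B, C, D, F, H, J}. Minimal: {D}⁺ = {B, C, D, F, J}; {A}⁺ = {A, F, H, J} — none reach the full schema.
{B, H}⁺: BH→D adds D; D→J adds J; D→BCF adds C, F; CH→ADF adds A → {A, B, C, D, F, H, J}. Minimal: {H}⁺ = {H}; {B}⁺ = {B} — none reach the full schema.
{C, H}⁺: CH→ADF adds A, D, F; D→J adds J; D→BCF adds B → {A, B, C, D, F, H, J}. Minimal: {H}⁺ = {H}; {C}⁺ = {C} — none reach the full schema.
{D, H}⁺: D→J adds J; D→BCF adds B, C, F; CH→ADF adds A → {A, B, C, D, F, H, J}. Minimal: {H}⁺ = {H}; {D}⁺ = {B, C, D, F, J} — none reach the full schema.
Any other superkey contains one of these as a subset, so there are no further candidate keys.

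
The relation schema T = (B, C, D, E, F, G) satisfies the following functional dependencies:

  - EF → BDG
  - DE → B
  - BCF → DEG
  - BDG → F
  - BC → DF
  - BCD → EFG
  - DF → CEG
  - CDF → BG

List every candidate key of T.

BC, DF, EF, BDG, CDE, DEG

{B, C}⁺: BC→DF adds D, F; BCD→EFG adds E, G → {B, C, D, E, F, G}.
{D, F}⁺: DF→CEG adds C, E, G; CDF→BG adds B → {B, C, D, E, F, G}.
{E, F}⁺: EF→BDG adds B, D, G; DF→CEG adds C → {B, C, D, E, F, G}.
{B, D, G}⁺: BDG→F adds F; DF→CEG adds C, E → {B, C, D, E, F, G}.
{C, D, E}⁺: DE→B adds B; BC→DF adds F; BCD→EFG adds G → {B, C, D, E, F, G}.
{D, E, G}⁺: DE→B adds B; BDG→F adds F; DF→CEG adds C → {B, C, D, E, F, G}.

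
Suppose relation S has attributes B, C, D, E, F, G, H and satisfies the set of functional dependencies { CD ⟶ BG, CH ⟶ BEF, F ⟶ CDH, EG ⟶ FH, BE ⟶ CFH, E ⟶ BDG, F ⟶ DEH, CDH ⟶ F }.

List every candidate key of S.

{E}⁺: E→BDG adds B, D, G; EG→FH adds F, H; BE→CFH adds C → {B, C, D, E, F, G, H}.
{F}⁺: F→CDH adds C, D, H; F→DEH adds E; CD→BG adds B, G → {B, C, D, E, F, G, H}.
{C, H}⁺: CH→BEF adds B, E, F; F→CDH adds D; E→BDG adds G → {B, C, D, E, F, G, H}. Minimal: {H}⁺ = {H}; {C}⁺ = {C} — none reach the full schema.
Any other superkey contains one of these as a subset, so there are no further candidate keys.

E; F; CH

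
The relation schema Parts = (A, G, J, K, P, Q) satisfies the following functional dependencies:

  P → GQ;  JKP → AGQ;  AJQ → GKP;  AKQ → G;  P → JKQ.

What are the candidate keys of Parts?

{P}⁺: P→GQ adds G, Q; P→JKQ adds J, K; JKP→AGQ adds A → {A, G, J, K, P, Q}.
{A, J, Q}⁺: AJQ→GKP adds G, K, P → {A, G, J, K, P, Q}. Minimal: {J, Q}⁺ = {J, Q}; {A, Q}⁺ = {A, Q}; {A, J}⁺ = {A, J} — none reach the full schema.
Any other superkey contains one of these as a subset, so there are no further candidate keys.

(P); (A, J, Q)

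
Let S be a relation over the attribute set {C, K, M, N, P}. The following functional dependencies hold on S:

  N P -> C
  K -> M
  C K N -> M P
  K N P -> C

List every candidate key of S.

(C, K, N), (K, N, P)

{C, K, N}⁺: K→M adds M; CKN→MP adds P → {C, K, M, N, P}. Minimal: {K, N}⁺ = {K, M, N}; {C, N}⁺ = {C, N}; {C, K}⁺ = {C, K, M} — none reach the full schema.
{K, N, P}⁺: NP→C adds C; K→M adds M → {C, K, M, N, P}. Minimal: {N, P}⁺ = {C, N, P}; {K, P}⁺ = {K, M, P}; {K, N}⁺ = {K, M, N} — none reach the full schema.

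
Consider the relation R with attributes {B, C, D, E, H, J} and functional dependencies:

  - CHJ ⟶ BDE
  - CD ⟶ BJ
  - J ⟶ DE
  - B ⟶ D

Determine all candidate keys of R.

Attributes C, H never appear on any right-hand side, so every candidate key must contain {C, H}.
{C, H}⁺ = {C, H}, which is not all of the schema, so we must add further attributes.
{B, C, H}⁺: B→D adds D; CD→BJ adds J; J→DE adds E → {B, C, D, E, H, J}. Minimal: {C, H}⁺ = {C, H}; {B, H}⁺ = {B, D, H}; {B, C}⁺ = {B, C, D, E, J} — none reach the full schema.
{C, D, H}⁺: CD→BJ adds B, J; J→DE adds E → {B, C, D, E, H, J}. Minimal: {D, H}⁺ = {D, H}; {C, H}⁺ = {C, H}; {C, D}⁺ = {B, C, D, E, J} — none reach the full schema.
{C, H, J}⁺: CHJ→BDE adds B, D, E → {B, C, D, E, H, J}. Minimal: {H, J}⁺ = {D, E, H, J}; {C, J}⁺ = {B, C, D, E, J}; {C, H}⁺ = {C, H} — none reach the full schema.

{B, C, H}; {C, D, H}; {C, H, J}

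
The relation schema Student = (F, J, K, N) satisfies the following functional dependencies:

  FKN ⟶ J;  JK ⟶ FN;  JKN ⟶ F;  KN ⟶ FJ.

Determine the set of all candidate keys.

Attribute K never appears on the right-hand side of any dependency, so K must belong to every candidate key.
{K}⁺ = {K}, which is not all of the schema, so we must add further attributes.
{J, K}⁺: JK→FN adds F, N → {F, J, K, N}. Minimal: {K}⁺ = {K}; {J}⁺ = {J} — none reach the full schema.
{K, N}⁺: KN→FJ adds F, J → {F, J, K, N}. Minimal: {N}⁺ = {N}; {K}⁺ = {K} — none reach the full schema.

JK, KN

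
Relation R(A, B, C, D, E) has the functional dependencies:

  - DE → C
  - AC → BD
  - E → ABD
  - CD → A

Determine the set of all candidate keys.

{E}

Attribute E never appears on the right-hand side of any dependency, so E must belong to every candidate key.
{E}⁺ = {A, B, C, D, E}, which is all of the schema, so {E} is the only candidate key.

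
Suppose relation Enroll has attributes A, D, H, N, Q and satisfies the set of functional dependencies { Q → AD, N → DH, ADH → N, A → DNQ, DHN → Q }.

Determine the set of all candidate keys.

{A}, {N}, {Q}

{A}⁺: A→DNQ adds D, N, Q; N→DH adds H → {A, D, H, N, Q}.
{N}⁺: N→DH adds D, H; DHN→Q adds Q; Q→AD adds A → {A, D, H, N, Q}.
{Q}⁺: Q→AD adds A, D; A→DNQ adds N; N→DH adds H → {A, D, H, N, Q}.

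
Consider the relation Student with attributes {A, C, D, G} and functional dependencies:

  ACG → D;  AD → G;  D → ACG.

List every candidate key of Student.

{D}; {A, C, G}

{D}⁺: D→ACG adds A, C, G → {A, C, D, G}.
{A, C, G}⁺: ACG→D adds D → {A, C, D, G}.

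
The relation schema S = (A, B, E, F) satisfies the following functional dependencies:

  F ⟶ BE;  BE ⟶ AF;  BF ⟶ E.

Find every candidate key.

{F}⁺: F→BE adds B, E; BE→AF adds A → {A, B, E, F}.
{B, E}⁺: BE→AF adds A, F → {A, B, E, F}.
Any other superkey contains one of these as a subset, so there are no further candidate keys.

{F}, {B, E}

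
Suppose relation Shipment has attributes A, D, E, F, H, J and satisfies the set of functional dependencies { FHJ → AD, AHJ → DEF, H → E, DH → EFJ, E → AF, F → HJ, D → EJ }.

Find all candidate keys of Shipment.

{D}⁺: D→EJ adds E, J; E→AF adds A, F; F→HJ adds H → {A, D, E, F, H, J}.
{E}⁺: E→AF adds A, F; F→HJ adds H, J; FHJ→AD adds D → {A, D, E, F, H, J}.
{F}⁺: F→HJ adds H, J; FHJ→AD adds A, D; AHJ→DEF adds E → {A, D, E, F, H, J}.
{H}⁺: H→E adds E; E→AF adds A, F; F→HJ adds J; FHJ→AD adds D → {A, D, E, F, H, J}.
Any other superkey contains one of these as a subset, so there are no further candidate keys.

D, E, F, H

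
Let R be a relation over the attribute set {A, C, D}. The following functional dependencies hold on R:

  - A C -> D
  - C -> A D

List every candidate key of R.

C

Attribute C never appears on the right-hand side of any dependency, so C must belong to every candidate key.
{C}⁺ = {A, C, D}, which is all of the schema, so {C} is the only candidate key.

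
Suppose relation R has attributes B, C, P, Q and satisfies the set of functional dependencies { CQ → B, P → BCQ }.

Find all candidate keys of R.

Attribute P never appears on the right-hand side of any dependency, so P must belong to every candidate key.
{P}⁺ = {B, C, P, Q}, which is all of the schema, so {P} is the only candidate key.

{P}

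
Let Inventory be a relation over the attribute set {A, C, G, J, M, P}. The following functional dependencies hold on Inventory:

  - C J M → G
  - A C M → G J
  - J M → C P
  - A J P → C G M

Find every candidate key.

Attribute A never appears on the right-hand side of any dependency, so A must belong to every candidate key.
{A}⁺ = {A}, which is not all of the schema, so we must add further attributes.
{A, C, M}⁺: ACM→GJ adds G, J; JM→CP adds P → {A, C, G, J, M, P}. Minimal: {C, M}⁺ = {C, M}; {A, M}⁺ = {A, M}; {A, C}⁺ = {A, C} — none reach the full schema.
{A, J, M}⁺: JM→CP adds C, P; AJP→CGM adds G → {A, C, G, J, M, P}. Minimal: {J, M}⁺ = {C, G, J, M, P}; {A, M}⁺ = {A, M}; {A, J}⁺ = {A, J} — none reach the full schema.
{A, J, P}⁺: AJP→CGM adds C, G, M → {A, C, G, J, M, P}. Minimal: {J, P}⁺ = {J, P}; {A, P}⁺ = {A, P}; {A, J}⁺ = {A, J} — none reach the full schema.
Any other superkey contains one of these as a subset, so there are no further candidate keys.

{A, C, M}; {A, J, M}; {A, J, P}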